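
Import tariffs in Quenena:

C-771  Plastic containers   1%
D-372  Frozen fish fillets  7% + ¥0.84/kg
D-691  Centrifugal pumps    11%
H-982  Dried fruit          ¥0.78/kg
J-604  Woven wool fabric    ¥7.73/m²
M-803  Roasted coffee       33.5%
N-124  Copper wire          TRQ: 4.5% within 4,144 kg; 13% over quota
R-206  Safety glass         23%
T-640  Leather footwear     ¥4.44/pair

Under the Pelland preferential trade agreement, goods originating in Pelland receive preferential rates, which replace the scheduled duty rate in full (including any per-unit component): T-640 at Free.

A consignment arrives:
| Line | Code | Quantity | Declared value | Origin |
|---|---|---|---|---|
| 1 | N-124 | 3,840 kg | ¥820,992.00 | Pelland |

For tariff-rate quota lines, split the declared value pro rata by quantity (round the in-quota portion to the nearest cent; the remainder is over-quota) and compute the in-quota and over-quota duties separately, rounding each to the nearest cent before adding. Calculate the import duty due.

¥36,944.64

Line 1 (N-124, Pelland, 3,840 kg, ¥820,992.00):
Code N-124 is under a tariff-rate quota (threshold 4,144 kg). Quantity 3,840 kg is within the quota, so the in-quota rate 4.5% applies to the full value.
Duty = ¥820,992.00 × 4.5% = ¥36,944.64.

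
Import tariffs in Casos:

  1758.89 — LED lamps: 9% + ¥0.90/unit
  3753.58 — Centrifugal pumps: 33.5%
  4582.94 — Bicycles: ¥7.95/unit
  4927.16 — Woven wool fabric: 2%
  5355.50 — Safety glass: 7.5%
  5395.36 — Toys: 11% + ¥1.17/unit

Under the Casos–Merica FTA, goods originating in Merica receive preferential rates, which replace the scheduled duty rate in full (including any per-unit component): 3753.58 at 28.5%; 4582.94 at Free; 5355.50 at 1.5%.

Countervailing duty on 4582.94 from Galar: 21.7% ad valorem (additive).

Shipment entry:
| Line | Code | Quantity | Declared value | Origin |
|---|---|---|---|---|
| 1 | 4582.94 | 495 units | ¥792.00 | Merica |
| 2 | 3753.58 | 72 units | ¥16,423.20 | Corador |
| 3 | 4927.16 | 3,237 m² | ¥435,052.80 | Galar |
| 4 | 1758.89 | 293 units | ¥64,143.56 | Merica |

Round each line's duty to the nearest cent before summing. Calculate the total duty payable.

¥20,239.45

Line 1 (4582.94, Merica, 495 units, ¥792.00):
Base rate for 4582.94 is ¥7.95/unit.
Origin Merica qualifies under the Casos–Merica agreement and 4582.94 is covered: preferential rate Free applies instead.
The additional-duty order on 4582.94 targets Galar, not Merica; it does not apply.
Duty = ¥792.00 × 0% = ¥0.00.
Line 2 (3753.58, Corador, 72 units, ¥16,423.20):
Base rate for 3753.58 is 33.5%.
3753.58 has an FTA preferential rate, but origin Corador is not Merica; base rate stands.
Duty = ¥16,423.20 × 33.5% = ¥5,501.77.
Line 3 (4927.16, Galar, 3,237 m², ¥435,052.80):
Base rate for 4927.16 is 2%.
Duty = ¥435,052.80 × 2% = ¥8,701.06.
Line 4 (1758.89, Merica, 293 units, ¥64,143.56):
Base rate for 1758.89 is 9% + ¥0.90/unit.
Origin Merica is the FTA partner but 1758.89 is not on the preference list; base rate stands.
Duty = ¥64,143.56 × 9% + 293 × ¥0.90 = ¥6,036.62.
Total = ¥0.00 + ¥5,501.77 + ¥8,701.06 + ¥6,036.62 = ¥20,239.45.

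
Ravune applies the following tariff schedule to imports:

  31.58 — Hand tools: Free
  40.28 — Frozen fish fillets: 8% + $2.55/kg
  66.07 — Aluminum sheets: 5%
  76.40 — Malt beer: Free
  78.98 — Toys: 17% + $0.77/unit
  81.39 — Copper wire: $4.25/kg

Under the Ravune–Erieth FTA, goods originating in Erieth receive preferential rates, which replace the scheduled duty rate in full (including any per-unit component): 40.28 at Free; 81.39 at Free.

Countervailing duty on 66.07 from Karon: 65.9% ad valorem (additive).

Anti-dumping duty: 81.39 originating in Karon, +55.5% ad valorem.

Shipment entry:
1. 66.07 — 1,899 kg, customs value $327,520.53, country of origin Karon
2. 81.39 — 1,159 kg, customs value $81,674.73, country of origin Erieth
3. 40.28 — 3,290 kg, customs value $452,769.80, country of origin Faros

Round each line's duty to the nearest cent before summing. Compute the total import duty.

$276,823.14

Line 1 (66.07, Karon, 1,899 kg, $327,520.53):
Base rate for 66.07 is 5%.
Additional duty on 66.07 from Karon: +65.9%. Applied ad valorem rate: 5% + 65.9% = 70.9%.
Duty = $327,520.53 × 70.9% = $232,212.06.
Line 2 (81.39, Erieth, 1,159 kg, $81,674.73):
Base rate for 81.39 is $4.25/kg.
Origin Erieth qualifies under the Ravune–Erieth agreement and 81.39 is covered: preferential rate Free applies instead.
The additional-duty order on 81.39 targets Karon, not Erieth; it does not apply.
Duty = $81,674.73 × 0% = $0.00.
Line 3 (40.28, Faros, 3,290 kg, $452,769.80):
Base rate for 40.28 is 8% + $2.55/kg.
40.28 has an FTA preferential rate, but origin Faros is not Erieth; base rate stands.
Duty = $452,769.80 × 8% + 3,290 × $2.55 = $44,611.08.
Total = $232,212.06 + $0.00 + $44,611.08 = $276,823.14.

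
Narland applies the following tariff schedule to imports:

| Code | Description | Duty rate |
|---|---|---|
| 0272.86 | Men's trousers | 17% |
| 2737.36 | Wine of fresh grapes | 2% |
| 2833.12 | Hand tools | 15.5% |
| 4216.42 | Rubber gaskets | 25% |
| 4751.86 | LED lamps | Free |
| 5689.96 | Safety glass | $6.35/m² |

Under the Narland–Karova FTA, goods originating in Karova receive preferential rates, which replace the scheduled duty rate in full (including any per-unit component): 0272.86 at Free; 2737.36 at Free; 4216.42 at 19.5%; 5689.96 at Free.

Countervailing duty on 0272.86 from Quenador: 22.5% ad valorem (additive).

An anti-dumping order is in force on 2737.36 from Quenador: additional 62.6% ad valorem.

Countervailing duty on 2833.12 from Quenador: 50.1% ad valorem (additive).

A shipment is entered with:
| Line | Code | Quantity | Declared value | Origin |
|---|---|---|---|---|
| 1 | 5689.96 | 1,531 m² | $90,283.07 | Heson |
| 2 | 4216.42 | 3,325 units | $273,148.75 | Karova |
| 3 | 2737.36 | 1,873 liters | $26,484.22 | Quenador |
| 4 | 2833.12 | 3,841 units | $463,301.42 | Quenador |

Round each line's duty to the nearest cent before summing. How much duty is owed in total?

Line 1 (5689.96, Heson, 1,531 m², $90,283.07):
Base rate for 5689.96 is $6.35/m².
5689.96 has an FTA preferential rate, but origin Heson is not Karova; base rate stands.
Duty = 1,531 × $6.35 = $9,721.85.
Line 2 (4216.42, Karova, 3,325 units, $273,148.75):
Base rate for 4216.42 is 25%.
Origin Karova qualifies under the Narland–Karova agreement and 4216.42 is covered: preferential rate 19.5% applies instead.
Duty = $273,148.75 × 19.5% = $53,264.01.
Line 3 (2737.36, Quenador, 1,873 liters, $26,484.22):
Base rate for 2737.36 is 2%.
2737.36 has an FTA preferential rate, but origin Quenador is not Karova; base rate stands.
Additional duty on 2737.36 from Quenador: +62.6%. Applied ad valorem rate: 2% + 62.6% = 64.6%.
Duty = $26,484.22 × 64.6% = $17,108.81.
Line 4 (2833.12, Quenador, 3,841 units, $463,301.42):
Base rate for 2833.12 is 15.5%.
Additional duty on 2833.12 from Quenador: +50.1%. Applied ad valorem rate: 15.5% + 50.1% = 65.6%.
Duty = $463,301.42 × 65.6% = $303,925.73.
Total = $9,721.85 + $53,264.01 + $17,108.81 + $303,925.73 = $384,020.40.

$384,020.40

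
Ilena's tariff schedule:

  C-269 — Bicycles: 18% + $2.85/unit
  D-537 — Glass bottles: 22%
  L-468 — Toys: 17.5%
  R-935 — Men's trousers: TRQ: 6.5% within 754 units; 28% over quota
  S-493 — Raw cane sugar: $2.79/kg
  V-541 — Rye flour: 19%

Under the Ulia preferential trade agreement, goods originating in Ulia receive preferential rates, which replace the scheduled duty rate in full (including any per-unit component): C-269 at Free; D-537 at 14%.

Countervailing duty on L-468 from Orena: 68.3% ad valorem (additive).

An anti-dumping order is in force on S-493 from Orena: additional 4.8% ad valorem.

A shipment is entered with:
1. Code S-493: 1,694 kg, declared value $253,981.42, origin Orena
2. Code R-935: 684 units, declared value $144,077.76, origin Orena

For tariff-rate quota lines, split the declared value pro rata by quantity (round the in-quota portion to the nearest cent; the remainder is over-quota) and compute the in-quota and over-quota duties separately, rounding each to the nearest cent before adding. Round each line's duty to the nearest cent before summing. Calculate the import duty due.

$26,282.42

Line 1 (S-493, Orena, 1,694 kg, $253,981.42):
Base rate for S-493 is $2.79/kg.
Additional duty on S-493 from Orena: +4.8% ad valorem. Applied ad valorem rate = 4.8%.
Duty = $253,981.42 × 4.8% + 1,694 × $2.79 = $16,917.37.
Line 2 (R-935, Orena, 684 units, $144,077.76):
Code R-935 is under a tariff-rate quota (threshold 754 units). Quantity 684 units is within the quota, so the in-quota rate 6.5% applies to the full value.
Duty = $144,077.76 × 6.5% = $9,365.05.
Total = $16,917.37 + $9,365.05 = $26,282.42.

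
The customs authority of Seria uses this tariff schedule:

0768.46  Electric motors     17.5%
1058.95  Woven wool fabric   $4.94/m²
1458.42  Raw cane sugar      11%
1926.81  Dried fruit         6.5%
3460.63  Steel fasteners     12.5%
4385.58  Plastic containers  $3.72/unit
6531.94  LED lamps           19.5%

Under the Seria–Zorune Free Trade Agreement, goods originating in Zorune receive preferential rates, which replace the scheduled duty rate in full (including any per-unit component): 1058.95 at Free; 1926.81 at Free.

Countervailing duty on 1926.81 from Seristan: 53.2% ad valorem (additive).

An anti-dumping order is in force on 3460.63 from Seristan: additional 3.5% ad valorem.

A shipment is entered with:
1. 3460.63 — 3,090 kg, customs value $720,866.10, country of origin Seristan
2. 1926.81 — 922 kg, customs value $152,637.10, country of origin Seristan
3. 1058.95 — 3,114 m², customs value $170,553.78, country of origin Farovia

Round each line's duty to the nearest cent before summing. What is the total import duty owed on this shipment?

$221,846.09

Line 1 (3460.63, Seristan, 3,090 kg, $720,866.10):
Base rate for 3460.63 is 12.5%.
Additional duty on 3460.63 from Seristan: +3.5%. Applied ad valorem rate: 12.5% + 3.5% = 16%.
Duty = $720,866.10 × 16% = $115,338.58.
Line 2 (1926.81, Seristan, 922 kg, $152,637.10):
Base rate for 1926.81 is 6.5%.
1926.81 has an FTA preferential rate, but origin Seristan is not Zorune; base rate stands.
Additional duty on 1926.81 from Seristan: +53.2%. Applied ad valorem rate: 6.5% + 53.2% = 59.7%.
Duty = $152,637.10 × 59.7% = $91,124.35.
Line 3 (1058.95, Farovia, 3,114 m², $170,553.78):
Base rate for 1058.95 is $4.94/m².
1058.95 has an FTA preferential rate, but origin Farovia is not Zorune; base rate stands.
Duty = 3,114 × $4.94 = $15,383.16.
Total = $115,338.58 + $91,124.35 + $15,383.16 = $221,846.09.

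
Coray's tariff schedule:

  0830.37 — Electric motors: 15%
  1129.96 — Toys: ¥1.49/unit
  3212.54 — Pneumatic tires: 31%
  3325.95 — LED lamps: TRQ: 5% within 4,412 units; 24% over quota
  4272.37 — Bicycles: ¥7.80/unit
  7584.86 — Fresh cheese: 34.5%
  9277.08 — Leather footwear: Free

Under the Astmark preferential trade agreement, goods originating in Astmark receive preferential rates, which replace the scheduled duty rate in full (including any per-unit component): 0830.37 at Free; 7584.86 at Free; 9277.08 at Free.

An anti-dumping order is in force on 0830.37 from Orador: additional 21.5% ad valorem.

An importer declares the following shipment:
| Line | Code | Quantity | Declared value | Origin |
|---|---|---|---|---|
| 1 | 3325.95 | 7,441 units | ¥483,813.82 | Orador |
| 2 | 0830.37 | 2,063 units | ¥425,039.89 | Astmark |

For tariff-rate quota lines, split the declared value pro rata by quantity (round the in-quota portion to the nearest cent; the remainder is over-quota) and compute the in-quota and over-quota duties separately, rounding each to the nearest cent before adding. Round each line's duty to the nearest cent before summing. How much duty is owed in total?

¥61,610.35

Line 1 (3325.95, Orador, 7,441 units, ¥483,813.82):
Code 3325.95 is under a tariff-rate quota (threshold 4,412 units). In-quota: 4,412 units at 5%; over-quota: 3,029 units at 24%.
Pro-rata value split: in-quota = ¥483,813.82 × 4,412/7,441 = ¥286,868.24; over-quota = ¥483,813.82 − ¥286,868.24 = ¥196,945.58.
In-quota duty = ¥286,868.24 × 5% = ¥14,343.41. Over-quota duty = ¥196,945.58 × 24% = ¥47,266.94.
Line duty = ¥14,343.41 + ¥47,266.94 = ¥61,610.35.
Line 2 (0830.37, Astmark, 2,063 units, ¥425,039.89):
Base rate for 0830.37 is 15%.
Origin Astmark qualifies under the Coray–Astmark agreement and 0830.37 is covered: preferential rate Free applies instead.
The additional-duty order on 0830.37 targets Orador, not Astmark; it does not apply.
Duty = ¥425,039.89 × 0% = ¥0.00.
Total = ¥61,610.35 + ¥0.00 = ¥61,610.35.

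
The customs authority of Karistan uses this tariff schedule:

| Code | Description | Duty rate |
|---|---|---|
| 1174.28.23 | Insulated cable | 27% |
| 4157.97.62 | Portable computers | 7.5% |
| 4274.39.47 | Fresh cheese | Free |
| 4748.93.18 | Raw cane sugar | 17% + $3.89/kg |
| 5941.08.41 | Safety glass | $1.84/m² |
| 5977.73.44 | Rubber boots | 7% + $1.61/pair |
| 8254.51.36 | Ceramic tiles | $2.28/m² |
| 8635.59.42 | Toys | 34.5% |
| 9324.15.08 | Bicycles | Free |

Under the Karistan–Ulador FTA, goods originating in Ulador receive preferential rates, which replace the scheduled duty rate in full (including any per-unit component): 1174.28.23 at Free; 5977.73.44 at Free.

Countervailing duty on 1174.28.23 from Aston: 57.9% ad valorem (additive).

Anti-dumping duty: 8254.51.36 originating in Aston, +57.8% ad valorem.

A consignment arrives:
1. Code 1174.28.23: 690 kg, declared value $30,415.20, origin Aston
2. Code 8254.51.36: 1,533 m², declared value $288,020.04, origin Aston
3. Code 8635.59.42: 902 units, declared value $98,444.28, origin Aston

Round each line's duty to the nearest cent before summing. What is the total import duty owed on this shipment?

Line 1 (1174.28.23, Aston, 690 kg, $30,415.20):
Base rate for 1174.28.23 is 27%.
1174.28.23 has an FTA preferential rate, but origin Aston is not Ulador; base rate stands.
Additional duty on 1174.28.23 from Aston: +57.9%. Applied ad valorem rate: 27% + 57.9% = 84.9%.
Duty = $30,415.20 × 84.9% = $25,822.50.
Line 2 (8254.51.36, Aston, 1,533 m², $288,020.04):
Base rate for 8254.51.36 is $2.28/m².
Additional duty on 8254.51.36 from Aston: +57.8% ad valorem. Applied ad valorem rate = 57.8%.
Duty = $288,020.04 × 57.8% + 1,533 × $2.28 = $169,970.82.
Line 3 (8635.59.42, Aston, 902 units, $98,444.28):
Base rate for 8635.59.42 is 34.5%.
Duty = $98,444.28 × 34.5% = $33,963.28.
Total = $25,822.50 + $169,970.82 + $33,963.28 = $229,756.60.

$229,756.60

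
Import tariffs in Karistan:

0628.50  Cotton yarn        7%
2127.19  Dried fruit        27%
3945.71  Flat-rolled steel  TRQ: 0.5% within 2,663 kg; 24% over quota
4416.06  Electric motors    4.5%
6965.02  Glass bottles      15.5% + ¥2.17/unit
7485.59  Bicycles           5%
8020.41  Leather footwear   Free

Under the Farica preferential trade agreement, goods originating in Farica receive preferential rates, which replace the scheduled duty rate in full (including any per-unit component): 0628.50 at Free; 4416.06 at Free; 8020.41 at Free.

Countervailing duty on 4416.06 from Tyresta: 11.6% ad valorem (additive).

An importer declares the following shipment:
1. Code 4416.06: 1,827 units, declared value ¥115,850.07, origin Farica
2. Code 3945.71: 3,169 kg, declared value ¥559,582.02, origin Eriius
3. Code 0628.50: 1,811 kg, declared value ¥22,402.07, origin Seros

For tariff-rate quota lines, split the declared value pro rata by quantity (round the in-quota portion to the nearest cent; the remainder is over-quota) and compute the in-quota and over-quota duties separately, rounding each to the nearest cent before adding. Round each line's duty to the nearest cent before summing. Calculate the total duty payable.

¥25,363.18

Line 1 (4416.06, Farica, 1,827 units, ¥115,850.07):
Base rate for 4416.06 is 4.5%.
Origin Farica qualifies under the Karistan–Farica agreement and 4416.06 is covered: preferential rate Free applies instead.
The additional-duty order on 4416.06 targets Tyresta, not Farica; it does not apply.
Duty = ¥115,850.07 × 0% = ¥0.00.
Line 2 (3945.71, Eriius, 3,169 kg, ¥559,582.02):
Code 3945.71 is under a tariff-rate quota (threshold 2,663 kg). In-quota: 2,663 kg at 0.5%; over-quota: 506 kg at 24%.
Pro-rata value split: in-quota = ¥559,582.02 × 2,663/3,169 = ¥470,232.54; over-quota = ¥559,582.02 − ¥470,232.54 = ¥89,349.48.
In-quota duty = ¥470,232.54 × 0.5% = ¥2,351.16. Over-quota duty = ¥89,349.48 × 24% = ¥21,443.88.
Line duty = ¥2,351.16 + ¥21,443.88 = ¥23,795.04.
Line 3 (0628.50, Seros, 1,811 kg, ¥22,402.07):
Base rate for 0628.50 is 7%.
0628.50 has an FTA preferential rate, but origin Seros is not Farica; base rate stands.
Duty = ¥22,402.07 × 7% = ¥1,568.14.
Total = ¥0.00 + ¥23,795.04 + ¥1,568.14 = ¥25,363.18.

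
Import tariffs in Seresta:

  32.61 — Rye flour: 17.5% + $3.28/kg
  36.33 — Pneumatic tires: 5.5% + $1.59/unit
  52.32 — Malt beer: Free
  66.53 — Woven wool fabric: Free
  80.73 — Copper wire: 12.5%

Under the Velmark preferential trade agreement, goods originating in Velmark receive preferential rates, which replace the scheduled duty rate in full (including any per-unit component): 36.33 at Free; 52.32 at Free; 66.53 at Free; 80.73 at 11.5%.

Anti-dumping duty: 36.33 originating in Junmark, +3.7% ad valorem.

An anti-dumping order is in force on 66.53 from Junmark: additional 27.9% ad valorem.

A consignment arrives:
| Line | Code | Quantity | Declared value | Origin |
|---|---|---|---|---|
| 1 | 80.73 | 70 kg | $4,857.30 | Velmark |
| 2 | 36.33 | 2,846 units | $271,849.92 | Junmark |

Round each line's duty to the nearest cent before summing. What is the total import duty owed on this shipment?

$30,093.92

Line 1 (80.73, Velmark, 70 kg, $4,857.30):
Base rate for 80.73 is 12.5%.
Origin Velmark qualifies under the Seresta–Velmark agreement and 80.73 is covered: preferential rate 11.5% applies instead.
Duty = $4,857.30 × 11.5% = $558.59.
Line 2 (36.33, Junmark, 2,846 units, $271,849.92):
Base rate for 36.33 is 5.5% + $1.59/unit.
36.33 has an FTA preferential rate, but origin Junmark is not Velmark; base rate stands.
Additional duty on 36.33 from Junmark: +3.7%. Applied ad valorem rate: 5.5% + 3.7% = 9.2%.
Duty = $271,849.92 × 9.2% + 2,846 × $1.59 = $29,535.33.
Total = $558.59 + $29,535.33 = $30,093.92.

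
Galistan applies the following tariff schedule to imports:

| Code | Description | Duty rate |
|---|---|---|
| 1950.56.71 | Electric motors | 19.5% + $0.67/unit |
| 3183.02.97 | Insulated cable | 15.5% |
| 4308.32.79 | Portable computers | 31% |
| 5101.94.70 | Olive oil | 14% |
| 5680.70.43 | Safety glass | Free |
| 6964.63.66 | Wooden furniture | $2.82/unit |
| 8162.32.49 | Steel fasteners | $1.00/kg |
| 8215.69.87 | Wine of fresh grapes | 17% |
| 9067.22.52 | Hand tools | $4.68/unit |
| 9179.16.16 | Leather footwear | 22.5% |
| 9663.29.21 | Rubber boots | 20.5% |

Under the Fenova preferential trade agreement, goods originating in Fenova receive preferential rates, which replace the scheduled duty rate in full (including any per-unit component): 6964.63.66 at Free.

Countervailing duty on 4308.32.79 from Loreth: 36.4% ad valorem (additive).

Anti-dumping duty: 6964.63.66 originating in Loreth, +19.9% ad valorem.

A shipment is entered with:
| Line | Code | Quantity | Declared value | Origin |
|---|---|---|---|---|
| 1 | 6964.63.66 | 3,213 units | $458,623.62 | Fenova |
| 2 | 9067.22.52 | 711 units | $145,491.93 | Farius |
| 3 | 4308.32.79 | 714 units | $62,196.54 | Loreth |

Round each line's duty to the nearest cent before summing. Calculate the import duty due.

Line 1 (6964.63.66, Fenova, 3,213 units, $458,623.62):
Base rate for 6964.63.66 is $2.82/unit.
Origin Fenova qualifies under the Galistan–Fenova agreement and 6964.63.66 is covered: preferential rate Free applies instead.
The additional-duty order on 6964.63.66 targets Loreth, not Fenova; it does not apply.
Duty = $458,623.62 × 0% = $0.00.
Line 2 (9067.22.52, Farius, 711 units, $145,491.93):
Base rate for 9067.22.52 is $4.68/unit.
Duty = 711 × $4.68 = $3,327.48.
Line 3 (4308.32.79, Loreth, 714 units, $62,196.54):
Base rate for 4308.32.79 is 31%.
Additional duty on 4308.32.79 from Loreth: +36.4%. Applied ad valorem rate: 31% + 36.4% = 67.4%.
Duty = $62,196.54 × 67.4% = $41,920.47.
Total = $0.00 + $3,327.48 + $41,920.47 = $45,247.95.

$45,247.95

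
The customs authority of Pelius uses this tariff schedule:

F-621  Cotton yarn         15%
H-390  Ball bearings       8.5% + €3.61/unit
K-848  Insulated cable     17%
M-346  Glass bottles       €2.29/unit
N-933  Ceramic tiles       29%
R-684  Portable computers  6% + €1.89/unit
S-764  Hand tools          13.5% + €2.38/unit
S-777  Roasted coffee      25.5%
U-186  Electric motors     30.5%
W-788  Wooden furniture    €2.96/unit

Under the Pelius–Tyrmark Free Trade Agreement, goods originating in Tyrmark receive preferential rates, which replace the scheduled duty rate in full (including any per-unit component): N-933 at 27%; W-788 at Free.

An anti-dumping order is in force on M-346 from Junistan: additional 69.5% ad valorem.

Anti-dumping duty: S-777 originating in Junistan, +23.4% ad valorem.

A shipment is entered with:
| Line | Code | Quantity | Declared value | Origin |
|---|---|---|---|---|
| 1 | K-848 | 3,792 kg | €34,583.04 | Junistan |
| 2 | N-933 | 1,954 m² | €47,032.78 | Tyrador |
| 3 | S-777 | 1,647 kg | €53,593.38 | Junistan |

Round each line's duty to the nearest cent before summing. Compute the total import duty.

€45,725.79

Line 1 (K-848, Junistan, 3,792 kg, €34,583.04):
Base rate for K-848 is 17%.
Duty = €34,583.04 × 17% = €5,879.12.
Line 2 (N-933, Tyrador, 1,954 m², €47,032.78):
Base rate for N-933 is 29%.
N-933 has an FTA preferential rate, but origin Tyrador is not Tyrmark; base rate stands.
Duty = €47,032.78 × 29% = €13,639.51.
Line 3 (S-777, Junistan, 1,647 kg, €53,593.38):
Base rate for S-777 is 25.5%.
Additional duty on S-777 from Junistan: +23.4%. Applied ad valorem rate: 25.5% + 23.4% = 48.9%.
Duty = €53,593.38 × 48.9% = €26,207.16.
Total = €5,879.12 + €13,639.51 + €26,207.16 = €45,725.79.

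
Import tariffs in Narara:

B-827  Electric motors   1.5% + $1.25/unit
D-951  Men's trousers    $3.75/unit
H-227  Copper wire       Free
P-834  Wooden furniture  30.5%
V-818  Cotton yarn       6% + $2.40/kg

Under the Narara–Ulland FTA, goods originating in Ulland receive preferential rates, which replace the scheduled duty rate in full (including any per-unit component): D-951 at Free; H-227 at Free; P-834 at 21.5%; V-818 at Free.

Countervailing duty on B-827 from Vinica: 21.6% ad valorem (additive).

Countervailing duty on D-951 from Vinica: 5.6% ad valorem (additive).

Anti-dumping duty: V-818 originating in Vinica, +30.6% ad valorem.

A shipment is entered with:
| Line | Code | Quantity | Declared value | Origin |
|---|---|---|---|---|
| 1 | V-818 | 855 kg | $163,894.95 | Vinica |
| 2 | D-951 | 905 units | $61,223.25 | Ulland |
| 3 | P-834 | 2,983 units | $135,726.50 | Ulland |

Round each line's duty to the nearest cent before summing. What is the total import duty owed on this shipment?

$91,218.75

Line 1 (V-818, Vinica, 855 kg, $163,894.95):
Base rate for V-818 is 6% + $2.40/kg.
V-818 has an FTA preferential rate, but origin Vinica is not Ulland; base rate stands.
Additional duty on V-818 from Vinica: +30.6%. Applied ad valorem rate: 6% + 30.6% = 36.6%.
Duty = $163,894.95 × 36.6% + 855 × $2.40 = $62,037.55.
Line 2 (D-951, Ulland, 905 units, $61,223.25):
Base rate for D-951 is $3.75/unit.
Origin Ulland qualifies under the Narara–Ulland agreement and D-951 is covered: preferential rate Free applies instead.
The additional-duty order on D-951 targets Vinica, not Ulland; it does not apply.
Duty = $61,223.25 × 0% = $0.00.
Line 3 (P-834, Ulland, 2,983 units, $135,726.50):
Base rate for P-834 is 30.5%.
Origin Ulland qualifies under the Narara–Ulland agreement and P-834 is covered: preferential rate 21.5% applies instead.
Duty = $135,726.50 × 21.5% = $29,181.20.
Total = $62,037.55 + $0.00 + $29,181.20 = $91,218.75.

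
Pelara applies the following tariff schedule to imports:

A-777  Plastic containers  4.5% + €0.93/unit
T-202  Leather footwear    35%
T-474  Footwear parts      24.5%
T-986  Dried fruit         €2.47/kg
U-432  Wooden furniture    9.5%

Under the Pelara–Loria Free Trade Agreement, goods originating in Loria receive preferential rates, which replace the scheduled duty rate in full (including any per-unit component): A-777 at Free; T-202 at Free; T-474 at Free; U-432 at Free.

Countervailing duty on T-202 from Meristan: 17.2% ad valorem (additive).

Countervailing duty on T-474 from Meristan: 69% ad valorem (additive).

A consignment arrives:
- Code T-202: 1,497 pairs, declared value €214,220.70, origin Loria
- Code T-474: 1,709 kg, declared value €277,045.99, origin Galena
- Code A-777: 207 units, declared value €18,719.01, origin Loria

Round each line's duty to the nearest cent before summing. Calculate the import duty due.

Line 1 (T-202, Loria, 1,497 pairs, €214,220.70):
Base rate for T-202 is 35%.
Origin Loria qualifies under the Pelara–Loria agreement and T-202 is covered: preferential rate Free applies instead.
The additional-duty order on T-202 targets Meristan, not Loria; it does not apply.
Duty = €214,220.70 × 0% = €0.00.
Line 2 (T-474, Galena, 1,709 kg, €277,045.99):
Base rate for T-474 is 24.5%.
T-474 has an FTA preferential rate, but origin Galena is not Loria; base rate stands.
The additional-duty order on T-474 targets Meristan, not Galena; it does not apply.
Duty = €277,045.99 × 24.5% = €67,876.27.
Line 3 (A-777, Loria, 207 units, €18,719.01):
Base rate for A-777 is 4.5% + €0.93/unit.
Origin Loria qualifies under the Pelara–Loria agreement and A-777 is covered: preferential rate Free applies instead.
Duty = €18,719.01 × 0% = €0.00.
Total = €0.00 + €67,876.27 + €0.00 = €67,876.27.

€67,876.27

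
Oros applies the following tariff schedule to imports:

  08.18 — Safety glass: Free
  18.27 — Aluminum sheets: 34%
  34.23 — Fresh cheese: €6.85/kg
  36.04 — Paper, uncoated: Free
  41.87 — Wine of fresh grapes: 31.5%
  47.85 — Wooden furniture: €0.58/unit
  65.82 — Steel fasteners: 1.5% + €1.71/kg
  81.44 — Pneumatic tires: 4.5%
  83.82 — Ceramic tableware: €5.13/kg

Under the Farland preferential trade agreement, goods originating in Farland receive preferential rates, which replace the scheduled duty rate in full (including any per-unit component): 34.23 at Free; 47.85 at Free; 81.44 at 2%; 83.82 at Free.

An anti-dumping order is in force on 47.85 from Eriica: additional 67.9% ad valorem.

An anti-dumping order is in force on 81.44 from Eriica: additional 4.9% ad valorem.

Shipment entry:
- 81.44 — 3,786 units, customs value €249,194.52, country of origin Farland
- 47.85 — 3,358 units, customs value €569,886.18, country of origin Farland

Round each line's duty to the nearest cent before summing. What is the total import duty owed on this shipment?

€4,983.89

Line 1 (81.44, Farland, 3,786 units, €249,194.52):
Base rate for 81.44 is 4.5%.
Origin Farland qualifies under the Oros–Farland agreement and 81.44 is covered: preferential rate 2% applies instead.
The additional-duty order on 81.44 targets Eriica, not Farland; it does not apply.
Duty = €249,194.52 × 2% = €4,983.89.
Line 2 (47.85, Farland, 3,358 units, €569,886.18):
Base rate for 47.85 is €0.58/unit.
Origin Farland qualifies under the Oros–Farland agreement and 47.85 is covered: preferential rate Free applies instead.
The additional-duty order on 47.85 targets Eriica, not Farland; it does not apply.
Duty = €569,886.18 × 0% = €0.00.
Total = €4,983.89 + €0.00 = €4,983.89.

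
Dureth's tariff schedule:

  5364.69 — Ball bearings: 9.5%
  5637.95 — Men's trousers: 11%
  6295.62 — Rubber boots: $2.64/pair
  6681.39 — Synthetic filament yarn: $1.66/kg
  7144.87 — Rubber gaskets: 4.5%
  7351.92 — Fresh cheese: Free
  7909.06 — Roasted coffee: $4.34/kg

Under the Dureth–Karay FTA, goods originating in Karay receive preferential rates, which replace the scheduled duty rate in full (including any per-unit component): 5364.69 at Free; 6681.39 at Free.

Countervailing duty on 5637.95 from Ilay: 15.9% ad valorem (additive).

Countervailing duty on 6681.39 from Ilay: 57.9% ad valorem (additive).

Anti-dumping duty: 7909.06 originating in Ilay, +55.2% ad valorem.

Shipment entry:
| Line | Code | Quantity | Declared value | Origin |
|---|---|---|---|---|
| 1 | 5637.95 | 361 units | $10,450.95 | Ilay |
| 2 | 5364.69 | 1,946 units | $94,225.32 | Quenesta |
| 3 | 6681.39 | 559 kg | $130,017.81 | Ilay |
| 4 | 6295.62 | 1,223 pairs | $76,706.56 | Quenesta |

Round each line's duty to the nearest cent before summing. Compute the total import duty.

Line 1 (5637.95, Ilay, 361 units, $10,450.95):
Base rate for 5637.95 is 11%.
Additional duty on 5637.95 from Ilay: +15.9%. Applied ad valorem rate: 11% + 15.9% = 26.9%.
Duty = $10,450.95 × 26.9% = $2,811.31.
Line 2 (5364.69, Quenesta, 1,946 units, $94,225.32):
Base rate for 5364.69 is 9.5%.
5364.69 has an FTA preferential rate, but origin Quenesta is not Karay; base rate stands.
Duty = $94,225.32 × 9.5% = $8,951.41.
Line 3 (6681.39, Ilay, 559 kg, $130,017.81):
Base rate for 6681.39 is $1.66/kg.
6681.39 has an FTA preferential rate, but origin Ilay is not Karay; base rate stands.
Additional duty on 6681.39 from Ilay: +57.9% ad valorem. Applied ad valorem rate = 57.9%.
Duty = $130,017.81 × 57.9% + 559 × $1.66 = $76,208.25.
Line 4 (6295.62, Quenesta, 1,223 pairs, $76,706.56):
Base rate for 6295.62 is $2.64/pair.
Duty = 1,223 × $2.64 = $3,228.72.
Total = $2,811.31 + $8,951.41 + $76,208.25 + $3,228.72 = $91,199.69.

$91,199.69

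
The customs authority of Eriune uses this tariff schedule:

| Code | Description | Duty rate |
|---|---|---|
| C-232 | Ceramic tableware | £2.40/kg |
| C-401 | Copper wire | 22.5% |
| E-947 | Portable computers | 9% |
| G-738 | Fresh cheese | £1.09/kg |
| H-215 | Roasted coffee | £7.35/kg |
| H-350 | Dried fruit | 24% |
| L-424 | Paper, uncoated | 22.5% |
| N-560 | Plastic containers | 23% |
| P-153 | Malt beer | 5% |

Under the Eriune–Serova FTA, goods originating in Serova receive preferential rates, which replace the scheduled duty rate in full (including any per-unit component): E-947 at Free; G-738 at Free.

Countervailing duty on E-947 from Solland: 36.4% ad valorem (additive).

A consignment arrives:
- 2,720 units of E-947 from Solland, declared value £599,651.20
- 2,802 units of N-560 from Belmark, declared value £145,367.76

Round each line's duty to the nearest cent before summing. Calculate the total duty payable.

£305,676.22

Line 1 (E-947, Solland, 2,720 units, £599,651.20):
Base rate for E-947 is 9%.
E-947 has an FTA preferential rate, but origin Solland is not Serova; base rate stands.
Additional duty on E-947 from Solland: +36.4%. Applied ad valorem rate: 9% + 36.4% = 45.4%.
Duty = £599,651.20 × 45.4% = £272,241.64.
Line 2 (N-560, Belmark, 2,802 units, £145,367.76):
Base rate for N-560 is 23%.
Duty = £145,367.76 × 23% = £33,434.58.
Total = £272,241.64 + £33,434.58 = £305,676.22.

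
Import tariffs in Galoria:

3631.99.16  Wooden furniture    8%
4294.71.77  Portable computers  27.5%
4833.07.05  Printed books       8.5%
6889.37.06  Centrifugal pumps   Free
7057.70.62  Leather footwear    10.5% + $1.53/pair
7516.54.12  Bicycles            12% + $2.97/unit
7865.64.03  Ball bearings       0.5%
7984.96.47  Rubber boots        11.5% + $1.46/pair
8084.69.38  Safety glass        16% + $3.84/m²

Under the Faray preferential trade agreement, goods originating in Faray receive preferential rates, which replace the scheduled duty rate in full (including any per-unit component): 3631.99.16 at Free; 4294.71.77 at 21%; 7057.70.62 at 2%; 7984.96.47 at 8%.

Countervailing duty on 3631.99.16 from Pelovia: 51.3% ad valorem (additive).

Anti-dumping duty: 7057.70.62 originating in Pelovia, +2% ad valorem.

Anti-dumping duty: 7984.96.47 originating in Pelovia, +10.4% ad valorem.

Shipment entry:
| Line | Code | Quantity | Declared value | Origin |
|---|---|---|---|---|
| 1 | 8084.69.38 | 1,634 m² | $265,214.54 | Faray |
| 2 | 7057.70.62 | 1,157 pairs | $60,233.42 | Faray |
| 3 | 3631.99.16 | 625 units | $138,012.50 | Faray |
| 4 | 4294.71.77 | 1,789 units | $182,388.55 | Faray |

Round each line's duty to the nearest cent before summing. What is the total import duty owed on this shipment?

$88,215.16

Line 1 (8084.69.38, Faray, 1,634 m², $265,214.54):
Base rate for 8084.69.38 is 16% + $3.84/m².
Origin Faray is the FTA partner but 8084.69.38 is not on the preference list; base rate stands.
Duty = $265,214.54 × 16% + 1,634 × $3.84 = $48,708.89.
Line 2 (7057.70.62, Faray, 1,157 pairs, $60,233.42):
Base rate for 7057.70.62 is 10.5% + $1.53/pair.
Origin Faray qualifies under the Galoria–Faray agreement and 7057.70.62 is covered: preferential rate 2% applies instead.
The additional-duty order on 7057.70.62 targets Pelovia, not Faray; it does not apply.
Duty = $60,233.42 × 2% = $1,204.67.
Line 3 (3631.99.16, Faray, 625 units, $138,012.50):
Base rate for 3631.99.16 is 8%.
Origin Faray qualifies under the Galoria–Faray agreement and 3631.99.16 is covered: preferential rate Free applies instead.
The additional-duty order on 3631.99.16 targets Pelovia, not Faray; it does not apply.
Duty = $138,012.50 × 0% = $0.00.
Line 4 (4294.71.77, Faray, 1,789 units, $182,388.55):
Base rate for 4294.71.77 is 27.5%.
Origin Faray qualifies under the Galoria–Faray agreement and 4294.71.77 is covered: preferential rate 21% applies instead.
Duty = $182,388.55 × 21% = $38,301.60.
Total = $48,708.89 + $1,204.67 + $0.00 + $38,301.60 = $88,215.16.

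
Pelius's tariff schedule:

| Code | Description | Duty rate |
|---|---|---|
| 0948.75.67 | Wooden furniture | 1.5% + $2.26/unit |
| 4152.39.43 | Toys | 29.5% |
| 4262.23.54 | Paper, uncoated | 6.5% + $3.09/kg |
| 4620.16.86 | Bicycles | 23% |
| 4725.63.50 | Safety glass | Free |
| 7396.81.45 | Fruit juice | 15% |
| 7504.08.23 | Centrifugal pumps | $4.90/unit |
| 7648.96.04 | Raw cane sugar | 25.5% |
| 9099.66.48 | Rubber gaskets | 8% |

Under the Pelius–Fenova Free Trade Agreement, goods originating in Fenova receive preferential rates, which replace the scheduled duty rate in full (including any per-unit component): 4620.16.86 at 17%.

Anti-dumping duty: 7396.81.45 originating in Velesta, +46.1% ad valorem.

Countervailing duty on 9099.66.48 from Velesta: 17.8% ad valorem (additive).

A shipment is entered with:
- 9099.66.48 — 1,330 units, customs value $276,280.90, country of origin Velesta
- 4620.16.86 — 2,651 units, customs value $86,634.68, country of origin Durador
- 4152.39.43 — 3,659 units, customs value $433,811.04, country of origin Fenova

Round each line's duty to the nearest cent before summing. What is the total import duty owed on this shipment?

Line 1 (9099.66.48, Velesta, 1,330 units, $276,280.90):
Base rate for 9099.66.48 is 8%.
Additional duty on 9099.66.48 from Velesta: +17.8%. Applied ad valorem rate: 8% + 17.8% = 25.8%.
Duty = $276,280.90 × 25.8% = $71,280.47.
Line 2 (4620.16.86, Durador, 2,651 units, $86,634.68):
Base rate for 4620.16.86 is 23%.
4620.16.86 has an FTA preferential rate, but origin Durador is not Fenova; base rate stands.
Duty = $86,634.68 × 23% = $19,925.98.
Line 3 (4152.39.43, Fenova, 3,659 units, $433,811.04):
Base rate for 4152.39.43 is 29.5%.
Origin Fenova is the FTA partner but 4152.39.43 is not on the preference list; base rate stands.
Duty = $433,811.04 × 29.5% = $127,974.26.
Total = $71,280.47 + $19,925.98 + $127,974.26 = $219,180.71.

$219,180.71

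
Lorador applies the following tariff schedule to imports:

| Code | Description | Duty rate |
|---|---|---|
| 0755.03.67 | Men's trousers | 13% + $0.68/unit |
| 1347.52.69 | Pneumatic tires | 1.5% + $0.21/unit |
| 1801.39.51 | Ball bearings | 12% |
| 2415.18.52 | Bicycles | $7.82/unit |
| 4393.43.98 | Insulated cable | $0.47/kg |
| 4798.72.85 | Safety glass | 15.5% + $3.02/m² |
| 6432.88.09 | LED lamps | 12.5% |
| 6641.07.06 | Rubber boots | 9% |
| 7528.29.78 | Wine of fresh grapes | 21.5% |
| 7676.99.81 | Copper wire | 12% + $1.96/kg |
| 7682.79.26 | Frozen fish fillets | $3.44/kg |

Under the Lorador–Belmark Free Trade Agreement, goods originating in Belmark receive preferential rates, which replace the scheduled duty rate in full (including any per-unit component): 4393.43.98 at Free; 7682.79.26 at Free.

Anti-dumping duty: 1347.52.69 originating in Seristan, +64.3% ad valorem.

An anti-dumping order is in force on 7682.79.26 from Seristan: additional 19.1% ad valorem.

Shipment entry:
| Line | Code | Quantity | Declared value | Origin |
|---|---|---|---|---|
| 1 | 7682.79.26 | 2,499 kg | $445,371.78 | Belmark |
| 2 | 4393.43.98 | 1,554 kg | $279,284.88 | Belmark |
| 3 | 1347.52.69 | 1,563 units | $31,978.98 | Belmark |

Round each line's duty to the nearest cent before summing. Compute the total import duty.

$807.91

Line 1 (7682.79.26, Belmark, 2,499 kg, $445,371.78):
Base rate for 7682.79.26 is $3.44/kg.
Origin Belmark qualifies under the Lorador–Belmark agreement and 7682.79.26 is covered: preferential rate Free applies instead.
The additional-duty order on 7682.79.26 targets Seristan, not Belmark; it does not apply.
Duty = $445,371.78 × 0% = $0.00.
Line 2 (4393.43.98, Belmark, 1,554 kg, $279,284.88):
Base rate for 4393.43.98 is $0.47/kg.
Origin Belmark qualifies under the Lorador–Belmark agreement and 4393.43.98 is covered: preferential rate Free applies instead.
Duty = $279,284.88 × 0% = $0.00.
Line 3 (1347.52.69, Belmark, 1,563 units, $31,978.98):
Base rate for 1347.52.69 is 1.5% + $0.21/unit.
Origin Belmark is the FTA partner but 1347.52.69 is not on the preference list; base rate stands.
The additional-duty order on 1347.52.69 targets Seristan, not Belmark; it does not apply.
Duty = $31,978.98 × 1.5% + 1,563 × $0.21 = $807.91.
Total = $0.00 + $0.00 + $807.91 = $807.91.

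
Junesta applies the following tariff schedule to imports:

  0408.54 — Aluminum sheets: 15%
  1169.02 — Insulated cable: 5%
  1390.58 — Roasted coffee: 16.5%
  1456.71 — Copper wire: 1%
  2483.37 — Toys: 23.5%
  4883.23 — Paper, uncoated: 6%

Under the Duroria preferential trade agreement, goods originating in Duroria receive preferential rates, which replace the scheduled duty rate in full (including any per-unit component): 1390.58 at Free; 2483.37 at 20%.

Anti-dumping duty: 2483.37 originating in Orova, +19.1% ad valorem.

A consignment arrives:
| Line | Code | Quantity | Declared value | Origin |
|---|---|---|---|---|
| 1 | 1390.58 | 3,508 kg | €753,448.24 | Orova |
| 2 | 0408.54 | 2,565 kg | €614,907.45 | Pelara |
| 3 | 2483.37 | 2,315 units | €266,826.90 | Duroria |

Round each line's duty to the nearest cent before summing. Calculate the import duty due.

€269,920.46

Line 1 (1390.58, Orova, 3,508 kg, €753,448.24):
Base rate for 1390.58 is 16.5%.
1390.58 has an FTA preferential rate, but origin Orova is not Duroria; base rate stands.
Duty = €753,448.24 × 16.5% = €124,318.96.
Line 2 (0408.54, Pelara, 2,565 kg, €614,907.45):
Base rate for 0408.54 is 15%.
Duty = €614,907.45 × 15% = €92,236.12.
Line 3 (2483.37, Duroria, 2,315 units, €266,826.90):
Base rate for 2483.37 is 23.5%.
Origin Duroria qualifies under the Junesta–Duroria agreement and 2483.37 is covered: preferential rate 20% applies instead.
The additional-duty order on 2483.37 targets Orova, not Duroria; it does not apply.
Duty = €266,826.90 × 20% = €53,365.38.
Total = €124,318.96 + €92,236.12 + €53,365.38 = €269,920.46.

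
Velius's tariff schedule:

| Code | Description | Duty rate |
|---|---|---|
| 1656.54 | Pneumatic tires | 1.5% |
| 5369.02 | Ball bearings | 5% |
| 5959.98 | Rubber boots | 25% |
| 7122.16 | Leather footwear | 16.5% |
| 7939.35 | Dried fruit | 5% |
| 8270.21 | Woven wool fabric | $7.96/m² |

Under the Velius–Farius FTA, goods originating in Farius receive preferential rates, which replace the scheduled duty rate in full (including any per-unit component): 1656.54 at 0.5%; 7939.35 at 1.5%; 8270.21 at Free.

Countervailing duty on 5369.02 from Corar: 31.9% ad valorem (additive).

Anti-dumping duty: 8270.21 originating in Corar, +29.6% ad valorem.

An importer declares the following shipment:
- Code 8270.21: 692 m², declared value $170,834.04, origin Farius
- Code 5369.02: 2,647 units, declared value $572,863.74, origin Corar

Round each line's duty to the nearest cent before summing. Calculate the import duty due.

Line 1 (8270.21, Farius, 692 m², $170,834.04):
Base rate for 8270.21 is $7.96/m².
Origin Farius qualifies under the Velius–Farius agreement and 8270.21 is covered: preferential rate Free applies instead.
The additional-duty order on 8270.21 targets Corar, not Farius; it does not apply.
Duty = $170,834.04 × 0% = $0.00.
Line 2 (5369.02, Corar, 2,647 units, $572,863.74):
Base rate for 5369.02 is 5%.
Additional duty on 5369.02 from Corar: +31.9%. Applied ad valorem rate: 5% + 31.9% = 36.9%.
Duty = $572,863.74 × 36.9% = $211,386.72.
Total = $0.00 + $211,386.72 = $211,386.72.

$211,386.72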